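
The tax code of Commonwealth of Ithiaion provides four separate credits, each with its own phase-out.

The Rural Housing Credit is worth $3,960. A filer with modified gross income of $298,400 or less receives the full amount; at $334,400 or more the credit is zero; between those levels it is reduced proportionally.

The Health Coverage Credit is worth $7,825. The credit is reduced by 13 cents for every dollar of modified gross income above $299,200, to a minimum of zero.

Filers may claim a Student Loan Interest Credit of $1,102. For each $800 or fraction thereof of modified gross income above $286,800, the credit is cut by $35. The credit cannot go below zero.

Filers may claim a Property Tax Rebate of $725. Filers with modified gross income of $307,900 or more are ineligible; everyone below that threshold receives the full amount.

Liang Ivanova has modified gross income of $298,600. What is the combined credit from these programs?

Rural Housing Credit: $298,600 is $200 into a $36,000 phase-out range, leaving 35,800/36,000 of the credit: $3,960 × 35,800/36,000 = $3,938.
Health Coverage Credit: $298,600 is at or below the $299,200 threshold, so the full $7,825 applies.
Student Loan Interest Credit: income exceeds $286,800 by $11,800, which is 15 full-or-partial $800 increments; reduction = 15 × $35 = $525, leaving $577.
Property Tax Rebate: $298,600 is below the $307,900 cutoff, so the full $725 applies.
Total: $3,938 + $7,825 + $577 + $725 = $13,065.

$13,065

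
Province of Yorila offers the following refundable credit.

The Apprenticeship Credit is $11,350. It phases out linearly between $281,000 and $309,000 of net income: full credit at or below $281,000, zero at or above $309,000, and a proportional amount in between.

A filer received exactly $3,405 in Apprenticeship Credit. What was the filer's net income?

$300,600

$3,405 is 3,405/11,350 of the full $11,350, so 7,945/11,350 of the $28,000 range has been used: income = $281,000 + $28,000 × 7,945/11,350 = $300,600.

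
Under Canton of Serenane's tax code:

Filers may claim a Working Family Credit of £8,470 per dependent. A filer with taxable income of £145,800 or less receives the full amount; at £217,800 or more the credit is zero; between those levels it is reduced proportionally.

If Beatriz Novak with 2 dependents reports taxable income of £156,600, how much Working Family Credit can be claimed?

Working Family Credit: base = 2 × £8,470 = £16,940. £156,600 is £10,800 into a £72,000 phase-out range, leaving 61,200/72,000 of the credit: £16,940 × 61,200/72,000 = £14,399.

£14,399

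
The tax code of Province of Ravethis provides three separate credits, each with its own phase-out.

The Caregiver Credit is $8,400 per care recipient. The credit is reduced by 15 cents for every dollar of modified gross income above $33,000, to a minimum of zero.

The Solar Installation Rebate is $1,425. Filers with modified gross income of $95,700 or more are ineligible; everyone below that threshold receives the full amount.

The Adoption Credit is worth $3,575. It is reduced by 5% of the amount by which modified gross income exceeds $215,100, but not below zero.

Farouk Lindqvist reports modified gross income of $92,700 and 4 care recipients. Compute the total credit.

Caregiver Credit: base = 4 × $8,400 = $33,600. 15% of the $59,700 excess over $33,000 is $8,955; credit = $33,600 − $8,955 = $24,645.
Solar Installation Rebate: $92,700 is below the $95,700 cutoff, so the full $1,425 applies.
Adoption Credit: $92,700 is at or below the $215,100 threshold, so the full $3,575 applies.
Total: $24,645 + $1,425 + $3,575 = $29,645.

$29,645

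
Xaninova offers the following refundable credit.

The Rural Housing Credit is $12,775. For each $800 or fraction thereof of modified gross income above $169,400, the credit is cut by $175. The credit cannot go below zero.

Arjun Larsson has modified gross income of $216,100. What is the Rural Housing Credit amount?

Rural Housing Credit: income exceeds $169,400 by $46,700, which is 59 full-or-partial $800 increments; reduction = 59 × $175 = $10,325, leaving $2,450.

$2,450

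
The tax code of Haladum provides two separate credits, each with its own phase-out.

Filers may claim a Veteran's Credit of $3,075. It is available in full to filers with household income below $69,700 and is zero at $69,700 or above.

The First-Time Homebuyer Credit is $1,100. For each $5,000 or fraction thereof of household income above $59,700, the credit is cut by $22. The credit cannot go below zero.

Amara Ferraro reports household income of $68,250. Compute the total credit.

Veteran's Credit: $68,250 is below the $69,700 cutoff, so the full $3,075 applies.
First-Time Homebuyer Credit: income exceeds $59,700 by $8,550, which is 2 full-or-partial $5,000 increments; reduction = 2 × $22 = $44, leaving $1,056.
Total: $3,075 + $1,056 = $4,131.

$4,131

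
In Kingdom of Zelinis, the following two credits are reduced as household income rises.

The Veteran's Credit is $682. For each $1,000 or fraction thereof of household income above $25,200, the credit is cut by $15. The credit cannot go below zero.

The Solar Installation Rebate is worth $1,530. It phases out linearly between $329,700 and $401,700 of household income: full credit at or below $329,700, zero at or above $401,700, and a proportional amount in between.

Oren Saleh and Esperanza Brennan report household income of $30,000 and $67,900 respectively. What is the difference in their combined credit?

$570

Oren ($30,000): Veteran's Credit: income exceeds $25,200 by $4,800, which is 5 full-or-partial $1,000 increments; reduction = 5 × $15 = $75, leaving $607. Solar Installation Rebate: $30,000 is at or below the $329,700 threshold, so the full $1,530 applies. total $607 + $1,530 = $2,137
Esperanza ($67,900): Veteran's Credit: income exceeds $25,200 by $42,700, which is 43 full-or-partial $1,000 increments; reduction = 43 × $15 = $645, leaving $37. Solar Installation Rebate: $67,900 is at or below the $329,700 threshold, so the full $1,530 applies. total $37 + $1,530 = $1,567
Difference: |$2,137 − $1,567| = $570.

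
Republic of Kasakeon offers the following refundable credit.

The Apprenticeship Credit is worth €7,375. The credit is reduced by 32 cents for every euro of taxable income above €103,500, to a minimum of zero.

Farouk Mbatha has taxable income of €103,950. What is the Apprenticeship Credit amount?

Apprenticeship Credit: 32% of the €450 excess over €103,500 is €144; credit = €7,375 − €144 = €7,231.

€7,231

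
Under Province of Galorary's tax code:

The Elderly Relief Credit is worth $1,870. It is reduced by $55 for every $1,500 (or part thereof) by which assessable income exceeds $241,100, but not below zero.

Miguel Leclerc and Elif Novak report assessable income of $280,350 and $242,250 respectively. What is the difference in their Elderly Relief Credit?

$1,430

Miguel ($280,350): Elderly Relief Credit: income exceeds $241,100 by $39,250, which is 27 full-or-partial $1,500 increments; reduction = 27 × $55 = $1,485, leaving $385.
Elif ($242,250): Elderly Relief Credit: income exceeds $241,100 by $1,150, which is 1 full-or-partial $1,500 increment; reduction = 1 × $55 = $55, leaving $1,815.
Difference: |$385 − $1,815| = $1,430.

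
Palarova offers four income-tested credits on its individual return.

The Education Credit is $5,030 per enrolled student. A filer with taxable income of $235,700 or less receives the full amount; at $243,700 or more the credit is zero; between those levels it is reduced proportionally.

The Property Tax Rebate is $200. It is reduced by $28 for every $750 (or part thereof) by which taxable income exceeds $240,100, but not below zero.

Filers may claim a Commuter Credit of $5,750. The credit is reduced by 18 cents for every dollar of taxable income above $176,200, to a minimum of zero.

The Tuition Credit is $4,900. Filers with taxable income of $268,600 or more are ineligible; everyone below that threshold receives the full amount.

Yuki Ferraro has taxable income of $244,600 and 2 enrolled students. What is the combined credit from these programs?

$4,932

Education Credit: base = 2 × $5,030 = $10,060. $244,600 is at or above $243,700, so the credit is $0.
Property Tax Rebate: income exceeds $240,100 by $4,500, which is 6 full-or-partial $750 increments; reduction = 6 × $28 = $168, leaving $32.
Commuter Credit: 18% of the $68,400 excess over $176,200 is $12,312 ≥ base, so the credit is $0.
Tuition Credit: $244,600 is below the $268,600 cutoff, so the full $4,900 applies.
Total: $0 + $32 + $0 + $4,900 = $4,932.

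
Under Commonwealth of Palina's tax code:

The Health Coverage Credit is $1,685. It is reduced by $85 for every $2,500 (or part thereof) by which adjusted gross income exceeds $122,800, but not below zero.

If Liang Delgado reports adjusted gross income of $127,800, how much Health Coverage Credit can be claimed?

$1,515

Health Coverage Credit: income exceeds $122,800 by $5,000, which is 2 full-or-partial $2,500 increments; reduction = 2 × $85 = $170, leaving $1,515.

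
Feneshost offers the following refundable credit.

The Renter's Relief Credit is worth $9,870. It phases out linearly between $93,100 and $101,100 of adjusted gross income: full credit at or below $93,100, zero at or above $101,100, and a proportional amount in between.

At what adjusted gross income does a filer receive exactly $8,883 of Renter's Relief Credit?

$8,883 is 8,883/9,870 of the full $9,870, so 987/9,870 of the $8,000 range has been used: income = $93,100 + $8,000 × 987/9,870 = $93,900.

$93,900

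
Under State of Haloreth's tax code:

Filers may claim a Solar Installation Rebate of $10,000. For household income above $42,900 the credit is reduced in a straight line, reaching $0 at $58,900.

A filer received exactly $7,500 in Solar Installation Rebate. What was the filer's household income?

$7,500 is 7,500/10,000 of the full $10,000, so 2,500/10,000 of the $16,000 range has been used: income = $42,900 + $16,000 × 2,500/10,000 = $46,900.

$46,900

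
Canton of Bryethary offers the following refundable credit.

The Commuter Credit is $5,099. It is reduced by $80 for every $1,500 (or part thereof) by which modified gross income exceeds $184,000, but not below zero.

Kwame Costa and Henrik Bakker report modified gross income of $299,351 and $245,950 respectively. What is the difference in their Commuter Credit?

Kwame ($299,351): Commuter Credit: income exceeds $184,000 by $115,351 → 77 increments × $80 = $6,160 ≥ base, so the credit is $0.
Henrik ($245,950): Commuter Credit: income exceeds $184,000 by $61,950, which is 42 full-or-partial $1,500 increments; reduction = 42 × $80 = $3,360, leaving $1,739.
Difference: |$0 − $1,739| = $1,739.

$1,739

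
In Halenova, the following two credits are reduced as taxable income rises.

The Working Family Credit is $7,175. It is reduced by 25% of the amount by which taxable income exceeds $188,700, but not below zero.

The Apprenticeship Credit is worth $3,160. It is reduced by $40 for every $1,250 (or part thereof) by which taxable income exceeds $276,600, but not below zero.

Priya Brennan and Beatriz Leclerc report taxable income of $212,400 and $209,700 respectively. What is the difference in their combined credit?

$675

Priya ($212,400): Working Family Credit: 25% of the $23,700 excess over $188,700 is $5,925; credit = $7,175 − $5,925 = $1,250. Apprenticeship Credit: $212,400 is at or below the $276,600 threshold, so the full $3,160 applies. total $1,250 + $3,160 = $4,410
Beatriz ($209,700): Working Family Credit: 25% of the $21,000 excess over $188,700 is $5,250; credit = $7,175 − $5,250 = $1,925. Apprenticeship Credit: $209,700 is at or below the $276,600 threshold, so the full $3,160 applies. total $1,925 + $3,160 = $5,085
Difference: |$4,410 − $5,085| = $675.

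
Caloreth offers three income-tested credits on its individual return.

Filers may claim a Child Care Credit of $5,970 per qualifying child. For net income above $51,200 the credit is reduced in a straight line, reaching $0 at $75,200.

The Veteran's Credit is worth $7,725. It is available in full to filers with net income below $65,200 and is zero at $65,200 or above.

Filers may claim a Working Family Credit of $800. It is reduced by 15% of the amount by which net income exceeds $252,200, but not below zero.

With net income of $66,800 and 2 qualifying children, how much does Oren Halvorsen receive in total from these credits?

$4,979

Child Care Credit: base = 2 × $5,970 = $11,940. $66,800 is $15,600 into a $24,000 phase-out range, leaving 8,400/24,000 of the credit: $11,940 × 8,400/24,000 = $4,179.
Veteran's Credit: $66,800 meets or exceeds the $65,200 cutoff, so the credit is $0.
Working Family Credit: $66,800 is at or below the $252,200 threshold, so the full $800 applies.
Total: $4,179 + $0 + $800 = $4,979.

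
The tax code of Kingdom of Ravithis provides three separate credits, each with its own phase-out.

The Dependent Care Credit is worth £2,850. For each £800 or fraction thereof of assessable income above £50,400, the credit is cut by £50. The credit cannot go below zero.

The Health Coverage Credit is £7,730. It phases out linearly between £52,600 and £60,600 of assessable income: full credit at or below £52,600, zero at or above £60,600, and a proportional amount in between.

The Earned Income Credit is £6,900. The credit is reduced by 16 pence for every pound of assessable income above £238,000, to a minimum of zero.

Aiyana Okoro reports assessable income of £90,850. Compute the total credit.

£7,200

Dependent Care Credit: income exceeds £50,400 by £40,450, which is 51 full-or-partial £800 increments; reduction = 51 × £50 = £2,550, leaving £300.
Health Coverage Credit: £90,850 is at or above £60,600, so the credit is £0.
Earned Income Credit: £90,850 is at or below the £238,000 threshold, so the full £6,900 applies.
Total: £300 + £0 + £6,900 = £7,200.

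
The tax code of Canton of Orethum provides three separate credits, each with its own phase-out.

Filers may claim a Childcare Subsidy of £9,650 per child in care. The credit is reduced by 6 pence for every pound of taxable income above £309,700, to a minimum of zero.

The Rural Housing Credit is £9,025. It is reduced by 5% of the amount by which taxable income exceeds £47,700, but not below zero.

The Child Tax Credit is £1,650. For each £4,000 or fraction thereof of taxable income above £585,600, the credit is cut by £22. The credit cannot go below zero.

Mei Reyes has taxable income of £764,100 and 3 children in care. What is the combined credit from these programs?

Childcare Subsidy: base = 3 × £9,650 = £28,950. 6% of the £454,400 excess over £309,700 is £27,264; credit = £28,950 − £27,264 = £1,686.
Rural Housing Credit: 5% of the £716,400 excess over £47,700 is £35,820 ≥ base, so the credit is £0.
Child Tax Credit: income exceeds £585,600 by £178,500, which is 45 full-or-partial £4,000 increments; reduction = 45 × £22 = £990, leaving £660.
Total: £1,686 + £0 + £660 = £2,346.

£2,346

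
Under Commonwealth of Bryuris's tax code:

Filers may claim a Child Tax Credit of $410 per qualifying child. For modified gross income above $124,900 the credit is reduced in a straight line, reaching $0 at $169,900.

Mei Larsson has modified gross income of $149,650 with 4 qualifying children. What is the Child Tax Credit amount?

Child Tax Credit: base = 4 × $410 = $1,640. $149,650 is $24,750 into a $45,000 phase-out range, leaving 20,250/45,000 of the credit: $1,640 × 20,250/45,000 = $738.

$738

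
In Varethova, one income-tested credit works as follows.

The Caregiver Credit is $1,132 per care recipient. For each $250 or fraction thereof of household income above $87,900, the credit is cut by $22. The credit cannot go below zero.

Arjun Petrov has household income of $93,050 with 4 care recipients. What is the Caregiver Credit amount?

$4,066

Caregiver Credit: base = 4 × $1,132 = $4,528. income exceeds $87,900 by $5,150, which is 21 full-or-partial $250 increments; reduction = 21 × $22 = $462, leaving $4,066.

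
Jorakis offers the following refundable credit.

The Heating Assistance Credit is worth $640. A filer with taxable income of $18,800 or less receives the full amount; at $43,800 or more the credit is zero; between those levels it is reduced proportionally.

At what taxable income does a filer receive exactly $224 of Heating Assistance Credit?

$224 is 224/640 of the full $640, so 416/640 of the $25,000 range has been used: income = $18,800 + $25,000 × 416/640 = $35,050.

$35,050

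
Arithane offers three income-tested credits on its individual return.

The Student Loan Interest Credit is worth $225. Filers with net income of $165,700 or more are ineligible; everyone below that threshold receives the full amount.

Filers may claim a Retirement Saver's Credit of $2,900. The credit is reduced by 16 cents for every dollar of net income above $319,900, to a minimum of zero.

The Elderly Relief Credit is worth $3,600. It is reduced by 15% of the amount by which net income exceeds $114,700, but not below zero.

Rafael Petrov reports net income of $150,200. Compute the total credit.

$3,125

Student Loan Interest Credit: $150,200 is below the $165,700 cutoff, so the full $225 applies.
Retirement Saver's Credit: $150,200 is at or below the $319,900 threshold, so the full $2,900 applies.
Elderly Relief Credit: 15% of the $35,500 excess over $114,700 is $5,325 ≥ base, so the credit is $0.
Total: $225 + $2,900 + $0 = $3,125.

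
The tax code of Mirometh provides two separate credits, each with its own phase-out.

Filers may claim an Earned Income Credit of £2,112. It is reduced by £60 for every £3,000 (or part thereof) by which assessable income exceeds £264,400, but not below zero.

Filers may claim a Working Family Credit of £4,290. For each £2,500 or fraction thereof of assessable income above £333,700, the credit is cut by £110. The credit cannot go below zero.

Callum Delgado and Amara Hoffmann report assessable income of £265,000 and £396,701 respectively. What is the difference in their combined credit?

£4,912

Callum (£265,000): Earned Income Credit: income exceeds £264,400 by £600, which is 1 full-or-partial £3,000 increment; reduction = 1 × £60 = £60, leaving £2,052. Working Family Credit: £265,000 is at or below the £333,700 threshold, so the full £4,290 applies. total £2,052 + £4,290 = £6,342
Amara (£396,701): Earned Income Credit: income exceeds £264,400 by £132,301 → 45 increments × £60 = £2,700 ≥ base, so the credit is £0. Working Family Credit: income exceeds £333,700 by £63,001, which is 26 full-or-partial £2,500 increments; reduction = 26 × £110 = £2,860, leaving £1,430. total £0 + £1,430 = £1,430
Difference: |£6,342 − £1,430| = £4,912.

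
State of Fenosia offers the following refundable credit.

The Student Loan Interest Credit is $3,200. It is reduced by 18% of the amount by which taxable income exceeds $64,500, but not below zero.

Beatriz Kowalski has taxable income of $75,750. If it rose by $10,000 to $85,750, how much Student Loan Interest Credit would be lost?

At $75,750 — 18% of the $11,250 excess over $64,500 is $2,025; credit = $3,200 − $2,025 = $1,175.
At $85,750 — 18% of the $21,250 excess over $64,500 is $3,825 ≥ base, so the credit is $0.
Lost: $1,175 − $0 = $1,175.

$1,175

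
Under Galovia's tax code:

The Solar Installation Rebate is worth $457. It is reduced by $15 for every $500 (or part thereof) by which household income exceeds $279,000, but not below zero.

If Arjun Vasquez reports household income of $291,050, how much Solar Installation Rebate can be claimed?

Solar Installation Rebate: income exceeds $279,000 by $12,050, which is 25 full-or-partial $500 increments; reduction = 25 × $15 = $375, leaving $82.

$82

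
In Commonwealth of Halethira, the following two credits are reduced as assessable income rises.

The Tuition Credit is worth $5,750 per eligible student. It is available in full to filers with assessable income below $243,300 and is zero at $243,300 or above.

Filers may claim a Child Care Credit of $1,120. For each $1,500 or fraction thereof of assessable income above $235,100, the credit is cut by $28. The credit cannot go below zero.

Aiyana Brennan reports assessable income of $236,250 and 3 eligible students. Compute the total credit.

Tuition Credit: base = 3 × $5,750 = $17,250. $236,250 is below the $243,300 cutoff, so the full $17,250 applies.
Child Care Credit: income exceeds $235,100 by $1,150, which is 1 full-or-partial $1,500 increment; reduction = 1 × $28 = $28, leaving $1,092.
Total: $17,250 + $1,092 = $18,342.

$18,342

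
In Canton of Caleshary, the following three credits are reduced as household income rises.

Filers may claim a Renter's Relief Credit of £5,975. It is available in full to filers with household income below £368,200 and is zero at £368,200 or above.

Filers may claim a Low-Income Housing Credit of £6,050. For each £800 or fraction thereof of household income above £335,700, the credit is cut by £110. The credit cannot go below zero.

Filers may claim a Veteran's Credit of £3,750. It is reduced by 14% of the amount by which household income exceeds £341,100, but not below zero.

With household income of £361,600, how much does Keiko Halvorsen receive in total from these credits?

£9,275

Renter's Relief Credit: £361,600 is below the £368,200 cutoff, so the full £5,975 applies.
Low-Income Housing Credit: income exceeds £335,700 by £25,900, which is 33 full-or-partial £800 increments; reduction = 33 × £110 = £3,630, leaving £2,420.
Veteran's Credit: 14% of the £20,500 excess over £341,100 is £2,870; credit = £3,750 − £2,870 = £880.
Total: £5,975 + £2,420 + £880 = £9,275.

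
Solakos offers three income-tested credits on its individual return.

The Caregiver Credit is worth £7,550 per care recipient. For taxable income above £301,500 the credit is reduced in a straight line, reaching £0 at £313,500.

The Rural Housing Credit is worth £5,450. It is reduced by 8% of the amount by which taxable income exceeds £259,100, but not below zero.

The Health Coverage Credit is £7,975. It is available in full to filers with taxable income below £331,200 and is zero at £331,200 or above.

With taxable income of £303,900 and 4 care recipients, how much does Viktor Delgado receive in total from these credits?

Caregiver Credit: base = 4 × £7,550 = £30,200. £303,900 is £2,400 into a £12,000 phase-out range, leaving 9,600/12,000 of the credit: £30,200 × 9,600/12,000 = £24,160.
Rural Housing Credit: 8% of the £44,800 excess over £259,100 is £3,584; credit = £5,450 − £3,584 = £1,866.
Health Coverage Credit: £303,900 is below the £331,200 cutoff, so the full £7,975 applies.
Total: £24,160 + £1,866 + £7,975 = £34,001.

£34,001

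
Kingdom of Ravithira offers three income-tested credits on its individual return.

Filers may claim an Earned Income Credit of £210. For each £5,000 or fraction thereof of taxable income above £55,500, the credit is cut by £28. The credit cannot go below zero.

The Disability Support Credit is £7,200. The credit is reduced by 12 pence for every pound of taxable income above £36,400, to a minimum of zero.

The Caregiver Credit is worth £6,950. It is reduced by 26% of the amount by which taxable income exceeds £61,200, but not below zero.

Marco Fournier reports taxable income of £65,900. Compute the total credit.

£9,514

Earned Income Credit: income exceeds £55,500 by £10,400, which is 3 full-or-partial £5,000 increments; reduction = 3 × £28 = £84, leaving £126.
Disability Support Credit: 12% of the £29,500 excess over £36,400 is £3,540; credit = £7,200 − £3,540 = £3,660.
Caregiver Credit: 26% of the £4,700 excess over £61,200 is £1,222; credit = £6,950 − £1,222 = £5,728.
Total: £126 + £3,660 + £5,728 = £9,514.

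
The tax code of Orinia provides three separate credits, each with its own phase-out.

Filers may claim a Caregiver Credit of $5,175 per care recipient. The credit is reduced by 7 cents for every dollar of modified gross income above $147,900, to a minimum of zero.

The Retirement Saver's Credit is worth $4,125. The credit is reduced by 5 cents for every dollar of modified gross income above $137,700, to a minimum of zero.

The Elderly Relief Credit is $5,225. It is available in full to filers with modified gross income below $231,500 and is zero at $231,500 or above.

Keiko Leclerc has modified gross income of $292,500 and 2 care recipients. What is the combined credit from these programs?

$228

Caregiver Credit: base = 2 × $5,175 = $10,350. 7% of the $144,600 excess over $147,900 is $10,122; credit = $10,350 − $10,122 = $228.
Retirement Saver's Credit: 5% of the $154,800 excess over $137,700 is $7,740 ≥ base, so the credit is $0.
Elderly Relief Credit: $292,500 meets or exceeds the $231,500 cutoff, so the credit is $0.
Total: $228 + $0 + $0 = $228.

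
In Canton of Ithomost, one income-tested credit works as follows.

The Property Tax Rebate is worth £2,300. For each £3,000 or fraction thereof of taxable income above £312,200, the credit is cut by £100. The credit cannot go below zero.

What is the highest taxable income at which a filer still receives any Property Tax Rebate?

After 22 increments the reduction is 22 × £100 = £2,200, leaving £100; one more increment wipes it out. Increment 22 ends at excess 22 × £3,000 = £66,000, so the highest qualifying income is £312,200 + £66,000 = £378,200.

£378,200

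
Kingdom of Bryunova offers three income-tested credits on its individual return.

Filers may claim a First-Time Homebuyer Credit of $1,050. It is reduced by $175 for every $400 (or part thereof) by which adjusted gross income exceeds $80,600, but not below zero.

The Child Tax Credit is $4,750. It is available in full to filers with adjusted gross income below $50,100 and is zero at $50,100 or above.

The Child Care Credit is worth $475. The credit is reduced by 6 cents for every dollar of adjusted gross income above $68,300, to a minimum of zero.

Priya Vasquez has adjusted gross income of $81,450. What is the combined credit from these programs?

First-Time Homebuyer Credit: income exceeds $80,600 by $850, which is 3 full-or-partial $400 increments; reduction = 3 × $175 = $525, leaving $525.
Child Tax Credit: $81,450 meets or exceeds the $50,100 cutoff, so the credit is $0.
Child Care Credit: 6% of the $13,150 excess over $68,300 is $789 ≥ base, so the credit is $0.
Total: $525 + $0 + $0 = $525.

$525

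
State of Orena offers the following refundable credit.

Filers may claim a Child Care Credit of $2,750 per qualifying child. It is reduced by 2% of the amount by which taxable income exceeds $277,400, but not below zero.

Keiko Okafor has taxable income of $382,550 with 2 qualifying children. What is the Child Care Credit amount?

$3,397

Child Care Credit: base = 2 × $2,750 = $5,500. 2% of the $105,150 excess over $277,400 is $2,103; credit = $5,500 − $2,103 = $3,397.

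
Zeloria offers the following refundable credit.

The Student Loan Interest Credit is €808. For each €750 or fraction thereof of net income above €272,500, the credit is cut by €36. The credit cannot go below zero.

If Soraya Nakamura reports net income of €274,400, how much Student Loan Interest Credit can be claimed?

Student Loan Interest Credit: income exceeds €272,500 by €1,900, which is 3 full-or-partial €750 increments; reduction = 3 × €36 = €108, leaving €700.

€700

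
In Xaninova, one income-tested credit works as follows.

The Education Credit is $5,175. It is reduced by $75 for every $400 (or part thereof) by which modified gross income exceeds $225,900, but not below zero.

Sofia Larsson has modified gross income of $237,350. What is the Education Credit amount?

$3,000

Education Credit: income exceeds $225,900 by $11,450, which is 29 full-or-partial $400 increments; reduction = 29 × $75 = $2,175, leaving $3,000.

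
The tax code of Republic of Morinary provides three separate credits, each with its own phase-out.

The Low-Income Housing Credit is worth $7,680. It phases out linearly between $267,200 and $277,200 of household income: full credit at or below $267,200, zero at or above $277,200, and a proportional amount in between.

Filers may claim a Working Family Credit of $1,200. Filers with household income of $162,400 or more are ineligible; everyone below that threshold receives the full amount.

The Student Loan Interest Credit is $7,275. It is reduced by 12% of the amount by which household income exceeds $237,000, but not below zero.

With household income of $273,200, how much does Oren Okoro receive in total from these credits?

Low-Income Housing Credit: $273,200 is $6,000 into a $10,000 phase-out range, leaving 4,000/10,000 of the credit: $7,680 × 4,000/10,000 = $3,072.
Working Family Credit: $273,200 meets or exceeds the $162,400 cutoff, so the credit is $0.
Student Loan Interest Credit: 12% of the $36,200 excess over $237,000 is $4,344; credit = $7,275 − $4,344 = $2,931.
Total: $3,072 + $0 + $2,931 = $6,003.

$6,003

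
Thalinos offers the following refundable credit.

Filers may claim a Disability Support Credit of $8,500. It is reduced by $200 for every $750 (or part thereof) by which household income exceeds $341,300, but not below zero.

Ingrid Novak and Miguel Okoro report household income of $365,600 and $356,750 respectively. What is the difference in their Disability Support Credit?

$2,400

Ingrid ($365,600): Disability Support Credit: income exceeds $341,300 by $24,300, which is 33 full-or-partial $750 increments; reduction = 33 × $200 = $6,600, leaving $1,900.
Miguel ($356,750): Disability Support Credit: income exceeds $341,300 by $15,450, which is 21 full-or-partial $750 increments; reduction = 21 × $200 = $4,200, leaving $4,300.
Difference: |$1,900 − $4,300| = $2,400.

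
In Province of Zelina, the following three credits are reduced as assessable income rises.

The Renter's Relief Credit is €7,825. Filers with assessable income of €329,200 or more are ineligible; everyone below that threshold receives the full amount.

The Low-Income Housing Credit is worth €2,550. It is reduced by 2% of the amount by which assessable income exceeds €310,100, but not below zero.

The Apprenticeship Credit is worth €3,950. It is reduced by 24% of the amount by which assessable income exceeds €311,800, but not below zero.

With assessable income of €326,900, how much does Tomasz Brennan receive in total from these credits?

€10,365

Renter's Relief Credit: €326,900 is below the €329,200 cutoff, so the full €7,825 applies.
Low-Income Housing Credit: 2% of the €16,800 excess over €310,100 is €336; credit = €2,550 − €336 = €2,214.
Apprenticeship Credit: 24% of the €15,100 excess over €311,800 is €3,624; credit = €3,950 − €3,624 = €326.
Total: €7,825 + €2,214 + €326 = €10,365.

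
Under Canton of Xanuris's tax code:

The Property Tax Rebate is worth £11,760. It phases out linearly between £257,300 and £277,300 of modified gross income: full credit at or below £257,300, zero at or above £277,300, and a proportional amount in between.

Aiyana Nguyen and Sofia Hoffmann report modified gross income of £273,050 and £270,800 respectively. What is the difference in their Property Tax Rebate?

£1,323

Aiyana (£273,050): Property Tax Rebate: £273,050 is £15,750 into a £20,000 phase-out range, leaving 4,250/20,000 of the credit: £11,760 × 4,250/20,000 = £2,499.
Sofia (£270,800): Property Tax Rebate: £270,800 is £13,500 into a £20,000 phase-out range, leaving 6,500/20,000 of the credit: £11,760 × 6,500/20,000 = £3,822.
Difference: |£2,499 − £3,822| = £1,323.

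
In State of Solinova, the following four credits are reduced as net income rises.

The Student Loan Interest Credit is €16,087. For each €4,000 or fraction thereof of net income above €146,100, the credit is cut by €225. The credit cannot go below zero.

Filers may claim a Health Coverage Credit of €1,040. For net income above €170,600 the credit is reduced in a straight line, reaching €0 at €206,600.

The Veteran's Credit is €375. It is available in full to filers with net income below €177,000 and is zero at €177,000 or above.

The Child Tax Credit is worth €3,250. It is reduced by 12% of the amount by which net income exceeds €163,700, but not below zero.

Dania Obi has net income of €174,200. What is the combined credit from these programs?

Student Loan Interest Credit: income exceeds €146,100 by €28,100, which is 8 full-or-partial €4,000 increments; reduction = 8 × €225 = €1,800, leaving €14,287.
Health Coverage Credit: €174,200 is €3,600 into a €36,000 phase-out range, leaving 32,400/36,000 of the credit: €1,040 × 32,400/36,000 = €936.
Veteran's Credit: €174,200 is below the €177,000 cutoff, so the full €375 applies.
Child Tax Credit: 12% of the €10,500 excess over €163,700 is €1,260; credit = €3,250 − €1,260 = €1,990.
Total: €14,287 + €936 + €375 + €1,990 = €17,588.

€17,588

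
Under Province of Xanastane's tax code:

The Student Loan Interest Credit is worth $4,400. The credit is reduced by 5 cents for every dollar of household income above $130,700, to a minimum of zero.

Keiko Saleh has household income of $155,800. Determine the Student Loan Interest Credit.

Student Loan Interest Credit: 5% of the $25,100 excess over $130,700 is $1,255; credit = $4,400 − $1,255 = $3,145.

$3,145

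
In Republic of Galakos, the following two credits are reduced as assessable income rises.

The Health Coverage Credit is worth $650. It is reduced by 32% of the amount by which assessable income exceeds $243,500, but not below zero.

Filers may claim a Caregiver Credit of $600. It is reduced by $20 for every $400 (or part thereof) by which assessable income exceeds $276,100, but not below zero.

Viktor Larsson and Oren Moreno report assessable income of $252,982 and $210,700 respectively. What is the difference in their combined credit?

Viktor ($252,982): Health Coverage Credit: 32% of the $9,482 excess over $243,500 is $3,034.24 ≥ base, so the credit is $0. Caregiver Credit: $252,982 is at or below the $276,100 threshold, so the full $600 applies. total $0 + $600 = $600
Oren ($210,700): Health Coverage Credit: $210,700 is at or below the $243,500 threshold, so the full $650 applies. Caregiver Credit: $210,700 is at or below the $276,100 threshold, so the full $600 applies. total $650 + $600 = $1,250
Difference: |$600 − $1,250| = $650.

$650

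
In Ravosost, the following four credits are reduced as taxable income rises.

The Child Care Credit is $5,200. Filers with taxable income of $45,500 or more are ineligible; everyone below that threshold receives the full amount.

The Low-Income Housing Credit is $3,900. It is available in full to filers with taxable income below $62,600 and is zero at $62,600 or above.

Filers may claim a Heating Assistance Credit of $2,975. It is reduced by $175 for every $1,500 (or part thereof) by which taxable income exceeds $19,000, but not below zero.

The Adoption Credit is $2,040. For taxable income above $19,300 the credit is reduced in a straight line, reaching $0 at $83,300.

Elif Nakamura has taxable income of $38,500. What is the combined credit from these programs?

Child Care Credit: $38,500 is below the $45,500 cutoff, so the full $5,200 applies.
Low-Income Housing Credit: $38,500 is below the $62,600 cutoff, so the full $3,900 applies.
Heating Assistance Credit: income exceeds $19,000 by $19,500, which is 13 full-or-partial $1,500 increments; reduction = 13 × $175 = $2,275, leaving $700.
Adoption Credit: $38,500 is $19,200 into a $64,000 phase-out range, leaving 44,800/64,000 of the credit: $2,040 × 44,800/64,000 = $1,428.
Total: $5,200 + $3,900 + $700 + $1,428 = $11,228.

$11,228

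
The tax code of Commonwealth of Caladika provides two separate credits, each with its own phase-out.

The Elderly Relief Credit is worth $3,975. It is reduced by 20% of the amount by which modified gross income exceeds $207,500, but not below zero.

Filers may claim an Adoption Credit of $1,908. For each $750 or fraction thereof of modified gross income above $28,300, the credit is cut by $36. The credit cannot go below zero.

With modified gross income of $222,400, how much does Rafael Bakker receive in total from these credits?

Elderly Relief Credit: 20% of the $14,900 excess over $207,500 is $2,980; credit = $3,975 − $2,980 = $995.
Adoption Credit: income exceeds $28,300 by $194,100 → 259 increments × $36 = $9,324 ≥ base, so the credit is $0.
Total: $995 + $0 = $995.

$995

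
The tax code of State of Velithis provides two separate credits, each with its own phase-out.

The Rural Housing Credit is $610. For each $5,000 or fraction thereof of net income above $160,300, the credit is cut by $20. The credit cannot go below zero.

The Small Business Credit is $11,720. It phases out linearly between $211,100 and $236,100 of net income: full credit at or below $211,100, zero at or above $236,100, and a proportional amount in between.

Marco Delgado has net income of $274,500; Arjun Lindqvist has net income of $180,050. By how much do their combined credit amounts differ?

Marco ($274,500): Rural Housing Credit: income exceeds $160,300 by $114,200, which is 23 full-or-partial $5,000 increments; reduction = 23 × $20 = $460, leaving $150. Small Business Credit: $274,500 is at or above $236,100, so the credit is $0. total $150 + $0 = $150
Arjun ($180,050): Rural Housing Credit: income exceeds $160,300 by $19,750, which is 4 full-or-partial $5,000 increments; reduction = 4 × $20 = $80, leaving $530. Small Business Credit: $180,050 is at or below the $211,100 threshold, so the full $11,720 applies. total $530 + $11,720 = $12,250
Difference: |$150 − $12,250| = $12,100.

$12,100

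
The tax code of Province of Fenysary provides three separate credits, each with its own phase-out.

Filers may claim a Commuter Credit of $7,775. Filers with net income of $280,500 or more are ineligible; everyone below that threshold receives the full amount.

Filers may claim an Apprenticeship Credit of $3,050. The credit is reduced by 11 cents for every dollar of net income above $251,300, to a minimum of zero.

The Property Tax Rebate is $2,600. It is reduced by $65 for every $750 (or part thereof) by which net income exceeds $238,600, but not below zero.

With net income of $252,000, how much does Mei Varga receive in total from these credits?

$12,178

Commuter Credit: $252,000 is below the $280,500 cutoff, so the full $7,775 applies.
Apprenticeship Credit: 11% of the $700 excess over $251,300 is $77; credit = $3,050 − $77 = $2,973.
Property Tax Rebate: income exceeds $238,600 by $13,400, which is 18 full-or-partial $750 increments; reduction = 18 × $65 = $1,170, leaving $1,430.
Total: $7,775 + $2,973 + $1,430 = $12,178.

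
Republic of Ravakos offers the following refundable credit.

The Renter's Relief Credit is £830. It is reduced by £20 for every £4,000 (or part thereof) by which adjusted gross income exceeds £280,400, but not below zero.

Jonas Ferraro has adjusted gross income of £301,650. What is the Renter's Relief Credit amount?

Renter's Relief Credit: income exceeds £280,400 by £21,250, which is 6 full-or-partial £4,000 increments; reduction = 6 × £20 = £120, leaving £710.

£710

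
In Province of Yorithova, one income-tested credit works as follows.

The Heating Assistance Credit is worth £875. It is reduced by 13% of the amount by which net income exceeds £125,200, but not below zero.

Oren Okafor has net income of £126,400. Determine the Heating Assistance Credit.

Heating Assistance Credit: 13% of the £1,200 excess over £125,200 is £156; credit = £875 − £156 = £719.

£719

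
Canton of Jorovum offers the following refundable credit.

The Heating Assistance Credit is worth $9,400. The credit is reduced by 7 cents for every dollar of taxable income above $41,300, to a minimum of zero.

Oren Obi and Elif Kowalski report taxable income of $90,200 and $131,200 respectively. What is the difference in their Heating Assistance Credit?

$2,870

Oren ($90,200): Heating Assistance Credit: 7% of the $48,900 excess over $41,300 is $3,423; credit = $9,400 − $3,423 = $5,977.
Elif ($131,200): Heating Assistance Credit: 7% of the $89,900 excess over $41,300 is $6,293; credit = $9,400 − $6,293 = $3,107.
Difference: |$5,977 − $3,107| = $2,870.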